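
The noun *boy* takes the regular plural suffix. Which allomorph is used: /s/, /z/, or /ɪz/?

/z/

The stem *boy* ends in a voiced non-sibilant sound.
The plural suffix surfaces as /ɪz/ after sibilants, /s/ after other voiceless consonants, and /z/ after other voiced sounds.
So the plural -s on *boy* is pronounced /z/.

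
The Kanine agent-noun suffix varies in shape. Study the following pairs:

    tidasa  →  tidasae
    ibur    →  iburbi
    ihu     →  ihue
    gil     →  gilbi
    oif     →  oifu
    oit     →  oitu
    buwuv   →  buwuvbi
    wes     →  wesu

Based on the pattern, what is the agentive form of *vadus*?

The alternation tracks the final sound of the stem — -u when the stem ends in a voiceless consonant (*oif*, *oit*, *wes*); -bi when the stem ends in a voiced consonant (*ibur*, *gil*, *buwuv*); -e when the stem ends in a vowel (*tidasa*, *ihu*).
Since the final sound of *vadus* is /s/ (a voiceless consonant), it takes -u, giving *vadusu*.

vadusu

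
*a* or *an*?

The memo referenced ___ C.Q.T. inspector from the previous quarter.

The indefinite article is chosen by the initial *sound* of the following word, not its spelling.
The initialism *C.Q.T.* is read letter by letter; the first letter, C, is pronounced /siː/, which begins with a consonant sound.
So the article is *a*: The memo referenced a C.Q.T. inspector from the previous quarter.

a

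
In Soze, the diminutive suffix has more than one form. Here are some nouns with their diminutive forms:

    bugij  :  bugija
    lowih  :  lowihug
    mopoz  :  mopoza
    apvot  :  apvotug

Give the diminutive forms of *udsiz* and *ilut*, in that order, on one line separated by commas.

udsiza, ilutug

The suffix is conditioned by the final consonant: -ug when the stem ends in a voiceless consonant (*lowih*, *apvot*); -a when the stem ends in a voiced consonant (*bugij*, *mopoz*).
Since the final consonant of *udsiz* is /z/ (voiced), it takes -a, giving *udsiza*.
Since the final consonant of *ilut* is /t/ (voiceless), it takes -ug, giving *ilutug*.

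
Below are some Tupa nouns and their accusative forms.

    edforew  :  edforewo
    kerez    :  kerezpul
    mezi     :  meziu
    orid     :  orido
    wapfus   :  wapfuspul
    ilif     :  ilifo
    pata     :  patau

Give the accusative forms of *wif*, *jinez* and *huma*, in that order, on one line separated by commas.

Looking at the final sound of each stem: -pul when the stem ends in a sibilant (*kerez*, *wapfus*); -o when the stem ends in a non-sibilant consonant (*edforew*, *orid*, *ilif*); -u when the stem ends in a vowel (*mezi*, *pata*).
*wif* — final sound /f/ (a non-sibilant consonant) → -o → *wifo*.
*jinez*: final sound = /z/, a sibilant → -pul → *jinezpul*.
*huma*: final sound = /a/, a vowel → -u → *humau*.

wifo, jinezpul, humau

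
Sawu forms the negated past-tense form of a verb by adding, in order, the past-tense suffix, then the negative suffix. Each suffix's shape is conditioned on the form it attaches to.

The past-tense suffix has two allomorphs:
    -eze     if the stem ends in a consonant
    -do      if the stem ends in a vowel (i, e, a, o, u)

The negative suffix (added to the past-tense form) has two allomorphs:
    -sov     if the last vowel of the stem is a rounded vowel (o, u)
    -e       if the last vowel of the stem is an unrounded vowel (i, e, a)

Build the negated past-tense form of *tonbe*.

Since the final sound of *tonbe* is /e/ (a vowel), it takes -do, giving *tonbedo*.
The last vowel of the past-tense form *tonbedo* is /o/, which is a rounded vowel, so the negative suffix is -sov, giving *tonbedosov*.

tonbedosov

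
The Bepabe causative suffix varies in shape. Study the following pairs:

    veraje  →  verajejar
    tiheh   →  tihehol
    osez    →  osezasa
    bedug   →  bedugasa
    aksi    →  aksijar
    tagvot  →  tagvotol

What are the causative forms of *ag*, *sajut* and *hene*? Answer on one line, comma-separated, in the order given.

The alternation tracks the final sound of the stem — -ol when the stem ends in a voiceless consonant (*tiheh*, *tagvot*); -asa when the stem ends in a voiced consonant (*osez*, *bedug*); -jar when the stem ends in a vowel (*veraje*, *aksi*).
*ag* — final sound /g/ (a voiced consonant) → -asa → *agasa*.
*sajut*: final sound = /t/, a voiceless consonant → -ol → *sajutol*.
*hene* — final sound /e/ (a vowel) → -jar → *henejar*.

agasa, sajutol, henejar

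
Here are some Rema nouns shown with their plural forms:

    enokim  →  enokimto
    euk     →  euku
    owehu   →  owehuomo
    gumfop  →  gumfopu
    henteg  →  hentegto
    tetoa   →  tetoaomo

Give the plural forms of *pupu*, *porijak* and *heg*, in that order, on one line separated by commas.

pupuomo, porijaku, hegto

The suffix is conditioned by the final sound: -u when the stem ends in a voiceless consonant (*euk*, *gumfop*); -to when the stem ends in a voiced consonant (*enokim*, *henteg*); -omo when the stem ends in a vowel (*owehu*, *tetoa*).
*pupu* — final sound /u/ (a vowel) → -omo → *pupuomo*.
Since the final sound of *porijak* is /k/ (a voiceless consonant), it takes -u, giving *porijaku*.
*heg* — final sound /g/ (a voiced consonant) → -to → *hegto*.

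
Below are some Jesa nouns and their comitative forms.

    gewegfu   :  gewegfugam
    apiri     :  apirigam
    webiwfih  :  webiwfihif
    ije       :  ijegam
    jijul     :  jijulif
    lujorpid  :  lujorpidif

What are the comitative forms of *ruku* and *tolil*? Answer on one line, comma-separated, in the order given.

The alternation tracks the final sound of the stem — -if when the stem ends in a consonant (*webiwfih*, *jijul*, *lujorpid*); -gam when the stem ends in a vowel (*gewegfu*, *apiri*, *ije*).
*ruku* — final sound /u/ (a vowel) → -gam → *rukugam*.
The final sound of *tolil* is /l/, which is a consonant, so the suffix is -if, giving *tolilif*.

rukugam, tolilif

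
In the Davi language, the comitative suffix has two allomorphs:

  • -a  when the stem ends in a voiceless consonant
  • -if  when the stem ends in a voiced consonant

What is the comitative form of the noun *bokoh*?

*bokoh* — final consonant /h/ (voiceless) → -a → *bokoha*.

bokoha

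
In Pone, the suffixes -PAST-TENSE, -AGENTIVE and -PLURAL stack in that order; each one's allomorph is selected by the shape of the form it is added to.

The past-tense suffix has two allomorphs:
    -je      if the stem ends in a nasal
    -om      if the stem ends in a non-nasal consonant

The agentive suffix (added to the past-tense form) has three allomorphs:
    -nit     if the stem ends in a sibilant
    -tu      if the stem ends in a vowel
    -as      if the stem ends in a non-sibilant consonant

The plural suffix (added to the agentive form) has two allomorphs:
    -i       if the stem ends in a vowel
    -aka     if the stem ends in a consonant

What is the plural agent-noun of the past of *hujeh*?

hujehomasaka

Since the final consonant of *hujeh* is /h/ (non-nasal), it takes -om, giving *hujehom*.
Since the final sound of the past-tense form *hujehom* is /m/ (a non-sibilant consonant), it takes -as, giving *hujehomas*.
The agentive form *hujehomas* — final sound /s/ (a consonant) → -aka → *hujehomasaka*.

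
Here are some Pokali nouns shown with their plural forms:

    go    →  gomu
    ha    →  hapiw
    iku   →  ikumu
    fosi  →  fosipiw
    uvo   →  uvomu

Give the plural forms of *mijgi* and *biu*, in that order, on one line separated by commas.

The pattern is rounding harmony: -mu when the last vowel of the stem is a rounded vowel (*go*, *iku*, *uvo*); -piw when the last vowel of the stem is an unrounded vowel (*ha*, *fosi*).
The last vowel of *mijgi* is /i/, which is an unrounded vowel, so the suffix is -piw, giving *mijgipiw*.
The last vowel of *biu* is /u/, which is a rounded vowel, so the suffix is -mu, giving *biumu*.

mijgipiw, biumu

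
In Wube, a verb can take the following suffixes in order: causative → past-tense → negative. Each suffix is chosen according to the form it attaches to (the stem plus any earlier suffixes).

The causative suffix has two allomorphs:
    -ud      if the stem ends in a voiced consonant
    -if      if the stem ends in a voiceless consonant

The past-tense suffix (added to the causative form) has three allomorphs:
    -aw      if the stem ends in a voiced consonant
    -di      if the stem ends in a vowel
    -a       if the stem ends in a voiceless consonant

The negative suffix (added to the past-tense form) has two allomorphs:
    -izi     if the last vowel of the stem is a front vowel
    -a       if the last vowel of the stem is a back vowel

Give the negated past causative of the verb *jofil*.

jofiludawa

*jofil* — final consonant /l/ (voiced) → -ud → *jofilud*.
Since the final sound of the causative form *jofilud* is /d/ (a voiced consonant), it takes -aw, giving *jofiludaw*.
The past-tense form *jofiludaw* — last vowel /a/ (a back vowel) → -a → *jofiludawa*.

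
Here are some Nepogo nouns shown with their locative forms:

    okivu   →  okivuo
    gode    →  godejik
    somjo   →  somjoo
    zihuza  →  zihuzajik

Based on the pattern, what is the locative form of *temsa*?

temsajik

The pattern is rounding harmony: -o when the last vowel of the stem is a rounded vowel (*okivu*, *somjo*); -jik when the last vowel of the stem is an unrounded vowel (*gode*, *zihuza*).
*temsa*: last vowel = /a/, an unrounded vowel → -jik → *temsajik*.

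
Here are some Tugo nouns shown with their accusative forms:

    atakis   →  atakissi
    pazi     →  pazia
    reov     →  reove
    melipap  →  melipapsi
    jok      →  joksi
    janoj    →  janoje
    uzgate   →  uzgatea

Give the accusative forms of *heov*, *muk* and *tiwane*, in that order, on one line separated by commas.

heove, muksi, tiwanea

The suffix is conditioned by the final sound: -si when the stem ends in a voiceless consonant (*atakis*, *melipap*, *jok*); -e when the stem ends in a voiced consonant (*reov*, *janoj*); -a when the stem ends in a vowel (*pazi*, *uzgate*).
*heov* — final sound /v/ (a voiced consonant) → -e → *heove*.
Since the final sound of *muk* is /k/ (a voiceless consonant), it takes -si, giving *muksi*.
Since the final sound of *tiwane* is /e/ (a vowel), it takes -a, giving *tiwanea*.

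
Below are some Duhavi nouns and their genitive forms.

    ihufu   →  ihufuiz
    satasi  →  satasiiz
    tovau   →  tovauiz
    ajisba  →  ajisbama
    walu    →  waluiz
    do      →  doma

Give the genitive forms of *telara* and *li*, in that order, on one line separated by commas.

telarama, liiz

Looking at the last vowel of each stem: -iz when the last vowel of the stem is a high vowel (*ihufu*, *satasi*, *tovau*, *walu*); -ma when the last vowel of the stem is a non-high vowel (*ajisba*, *do*).
The last vowel of *telara* is /a/, which is a non-high vowel, so the suffix is -ma, giving *telarama*.
*li* — last vowel /i/ (a high vowel) → -iz → *liiz*.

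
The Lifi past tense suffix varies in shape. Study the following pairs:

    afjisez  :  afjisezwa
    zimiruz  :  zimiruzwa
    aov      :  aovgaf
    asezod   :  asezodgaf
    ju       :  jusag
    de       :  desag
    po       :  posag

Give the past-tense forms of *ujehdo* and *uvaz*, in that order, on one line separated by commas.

ujehdosag, uvazwa

The alternation tracks the final sound of the stem — -wa when the stem ends in a sibilant (*afjisez*, *zimiruz*); -gaf when the stem ends in a non-sibilant consonant (*aov*, *asezod*); -sag when the stem ends in a vowel (*ju*, *de*, *po*).
Since the final sound of *ujehdo* is /o/ (a vowel), it takes -sag, giving *ujehdosag*.
*uvaz* — final sound /z/ (a sibilant) → -wa → *uvazwa*.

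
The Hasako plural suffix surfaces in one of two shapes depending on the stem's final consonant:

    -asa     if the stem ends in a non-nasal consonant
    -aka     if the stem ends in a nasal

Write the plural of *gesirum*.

gesirumaka

*gesirum*: final consonant = /m/, a nasal → -aka → *gesirumaka*.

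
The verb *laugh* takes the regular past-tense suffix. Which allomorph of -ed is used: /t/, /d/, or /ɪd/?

/t/

The stem *laugh* ends in a voiceless consonant other than /t/.
The -ed suffix is realized as /ɪd/ after /t, d/; as /t/ after other voiceless consonants; and as /d/ after other voiced sounds.
So -ed on *laugh* is pronounced /t/.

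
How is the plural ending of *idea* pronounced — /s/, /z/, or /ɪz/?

The stem *idea* ends in a voiced non-sibilant sound.
The plural suffix surfaces as /ɪz/ after sibilants, /s/ after other voiceless consonants, and /z/ after other voiced sounds.
So the plural -s on *idea* is pronounced /z/.

/z/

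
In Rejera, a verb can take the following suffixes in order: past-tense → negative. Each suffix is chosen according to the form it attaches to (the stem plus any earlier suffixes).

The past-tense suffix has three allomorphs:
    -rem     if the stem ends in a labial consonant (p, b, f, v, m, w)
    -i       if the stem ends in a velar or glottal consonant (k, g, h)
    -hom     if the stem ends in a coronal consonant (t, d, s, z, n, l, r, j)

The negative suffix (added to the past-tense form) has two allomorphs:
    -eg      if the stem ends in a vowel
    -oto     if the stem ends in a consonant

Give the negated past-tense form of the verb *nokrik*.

*nokrik* — final consonant /k/ (velar/glottal) → -i → *nokriki*.
The past-tense form *nokriki*: final sound = /i/, a vowel → -eg → *nokrikieg*.

nokrikieg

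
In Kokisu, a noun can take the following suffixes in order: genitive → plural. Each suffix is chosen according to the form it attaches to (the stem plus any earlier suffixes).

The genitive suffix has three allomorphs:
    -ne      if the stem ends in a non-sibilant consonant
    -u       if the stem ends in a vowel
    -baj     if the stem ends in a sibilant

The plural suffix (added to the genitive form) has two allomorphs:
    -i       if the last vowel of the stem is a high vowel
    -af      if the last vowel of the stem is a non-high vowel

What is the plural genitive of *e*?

eui

*e* — final sound /e/ (a vowel) → -u → *eu*.
Since the last vowel of the genitive form *eu* is /u/ (a high vowel), it takes -i, giving *eui*.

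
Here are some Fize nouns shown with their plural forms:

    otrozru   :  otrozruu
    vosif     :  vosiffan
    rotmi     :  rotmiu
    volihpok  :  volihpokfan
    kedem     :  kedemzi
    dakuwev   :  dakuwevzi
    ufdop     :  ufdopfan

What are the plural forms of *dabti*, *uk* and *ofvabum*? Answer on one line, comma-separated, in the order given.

dabtiu, ukfan, ofvabumzi

Looking at the final sound of each stem: -fan when the stem ends in a voiceless consonant (*vosif*, *volihpok*, *ufdop*); -zi when the stem ends in a voiced consonant (*kedem*, *dakuwev*); -u when the stem ends in a vowel (*otrozru*, *rotmi*).
*dabti*: final sound = /i/, a vowel → -u → *dabtiu*.
*uk*: final sound = /k/, a voiceless consonant → -fan → *ukfan*.
Since the final sound of *ofvabum* is /m/ (a voiced consonant), it takes -zi, giving *ofvabumzi*.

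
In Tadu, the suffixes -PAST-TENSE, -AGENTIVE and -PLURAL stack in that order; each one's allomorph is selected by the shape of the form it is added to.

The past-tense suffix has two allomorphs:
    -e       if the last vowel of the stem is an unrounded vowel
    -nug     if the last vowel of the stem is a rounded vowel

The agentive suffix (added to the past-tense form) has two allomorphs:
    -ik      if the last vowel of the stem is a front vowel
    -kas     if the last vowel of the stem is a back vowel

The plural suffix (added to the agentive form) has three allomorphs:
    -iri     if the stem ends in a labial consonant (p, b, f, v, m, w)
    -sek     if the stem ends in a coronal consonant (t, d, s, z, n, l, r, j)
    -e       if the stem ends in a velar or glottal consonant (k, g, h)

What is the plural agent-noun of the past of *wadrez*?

The last vowel of *wadrez* is /e/, which is an unrounded vowel, so the past-tense suffix is -e, giving *wadreze*.
The last vowel of the past-tense form *wadreze* is /e/, which is a front vowel, so the agentive suffix is -ik, giving *wadrezeik*.
The final consonant of the agentive form *wadrezeik* is /k/, which is velar/glottal, so the plural suffix is -e, giving *wadrezeike*.

wadrezeike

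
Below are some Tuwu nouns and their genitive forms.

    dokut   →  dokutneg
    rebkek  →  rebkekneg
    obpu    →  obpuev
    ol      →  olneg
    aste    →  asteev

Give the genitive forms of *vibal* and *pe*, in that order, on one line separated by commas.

Looking at the final sound of each stem: -neg when the stem ends in a consonant (*dokut*, *rebkek*, *ol*); -ev when the stem ends in a vowel (*obpu*, *aste*).
Since the final sound of *vibal* is /l/ (a consonant), it takes -neg, giving *vibalneg*.
The final sound of *pe* is /e/, which is a vowel, so the suffix is -ev, giving *peev*.

vibalneg, peev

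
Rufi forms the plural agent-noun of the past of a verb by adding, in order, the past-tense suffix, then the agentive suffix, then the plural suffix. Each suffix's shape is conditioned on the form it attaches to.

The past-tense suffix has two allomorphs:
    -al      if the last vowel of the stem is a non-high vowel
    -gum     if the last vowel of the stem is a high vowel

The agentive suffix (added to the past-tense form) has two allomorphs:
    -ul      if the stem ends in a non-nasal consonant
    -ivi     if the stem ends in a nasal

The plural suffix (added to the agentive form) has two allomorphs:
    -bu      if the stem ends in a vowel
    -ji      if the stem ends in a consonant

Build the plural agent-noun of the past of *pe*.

pealulji

Since the last vowel of *pe* is /e/ (a non-high vowel), it takes -al, giving *peal*.
The past-tense form *peal*: final consonant = /l/, non-nasal → -ul → *pealul*.
The agentive form *pealul*: final sound = /l/, a consonant → -ji → *pealulji*.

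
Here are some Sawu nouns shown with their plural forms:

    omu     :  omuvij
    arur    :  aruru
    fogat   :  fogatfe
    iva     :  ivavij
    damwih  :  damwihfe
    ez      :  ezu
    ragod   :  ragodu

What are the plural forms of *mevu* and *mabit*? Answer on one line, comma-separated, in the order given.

Looking at the final sound of each stem: -fe when the stem ends in a voiceless consonant (*fogat*, *damwih*); -u when the stem ends in a voiced consonant (*arur*, *ez*, *ragod*); -vij when the stem ends in a vowel (*omu*, *iva*).
*mevu*: final sound = /u/, a vowel → -vij → *mevuvij*.
The final sound of *mabit* is /t/, which is a voiceless consonant, so the suffix is -fe, giving *mabitfe*.

mevuvij, mabitfe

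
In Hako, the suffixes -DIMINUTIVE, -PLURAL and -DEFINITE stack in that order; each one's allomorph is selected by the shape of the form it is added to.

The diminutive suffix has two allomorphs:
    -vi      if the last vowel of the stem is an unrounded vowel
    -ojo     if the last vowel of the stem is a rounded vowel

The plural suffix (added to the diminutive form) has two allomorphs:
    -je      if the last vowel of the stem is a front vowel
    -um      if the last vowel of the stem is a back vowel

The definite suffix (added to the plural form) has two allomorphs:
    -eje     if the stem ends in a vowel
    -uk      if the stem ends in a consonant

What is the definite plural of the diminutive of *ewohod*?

*ewohod*: last vowel = /o/, a rounded vowel → -ojo → *ewohodojo*.
The last vowel of the diminutive form *ewohodojo* is /o/, which is a back vowel, so the plural suffix is -um, giving *ewohodojoum*.
Since the final sound of the plural form *ewohodojoum* is /m/ (a consonant), it takes -uk, giving *ewohodojoumuk*.

ewohodojoumuk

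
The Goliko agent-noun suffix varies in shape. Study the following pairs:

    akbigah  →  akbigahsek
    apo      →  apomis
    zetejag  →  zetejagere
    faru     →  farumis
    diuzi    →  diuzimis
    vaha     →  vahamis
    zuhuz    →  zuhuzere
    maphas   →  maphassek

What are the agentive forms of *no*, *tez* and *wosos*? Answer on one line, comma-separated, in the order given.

Looking at the final sound of each stem: -sek when the stem ends in a voiceless consonant (*akbigah*, *maphas*); -ere when the stem ends in a voiced consonant (*zetejag*, *zuhuz*); -mis when the stem ends in a vowel (*apo*, *faru*, *diuzi*, *vaha*).
*no* — final sound /o/ (a vowel) → -mis → *nomis*.
Since the final sound of *tez* is /z/ (a voiced consonant), it takes -ere, giving *tezere*.
*wosos*: final sound = /s/, a voiceless consonant → -sek → *wosossek*.

nomis, tezere, wosossek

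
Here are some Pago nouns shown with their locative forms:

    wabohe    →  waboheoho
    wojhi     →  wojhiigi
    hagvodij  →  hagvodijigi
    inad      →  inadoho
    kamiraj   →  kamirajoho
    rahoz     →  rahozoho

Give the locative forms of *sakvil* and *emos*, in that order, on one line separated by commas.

sakviligi, emosoho

The pattern is height harmony: -igi when the last vowel of the stem is a high vowel (*wojhi*, *hagvodij*); -oho when the last vowel of the stem is a non-high vowel (*wabohe*, *inad*, *kamiraj*, *rahoz*).
*sakvil* — last vowel /i/ (a high vowel) → -igi → *sakviligi*.
*emos* — last vowel /o/ (a non-high vowel) → -oho → *emosoho*.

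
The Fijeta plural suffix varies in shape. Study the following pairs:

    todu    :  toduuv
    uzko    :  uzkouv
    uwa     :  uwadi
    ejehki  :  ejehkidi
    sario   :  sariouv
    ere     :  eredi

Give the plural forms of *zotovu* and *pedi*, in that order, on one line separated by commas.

zotovuuv, pedidi

The suffix is conditioned by the last vowel: -uv when the last vowel of the stem is a rounded vowel (*todu*, *uzko*, *sario*); -di when the last vowel of the stem is an unrounded vowel (*uwa*, *ejehki*, *ere*).
*zotovu*: last vowel = /u/, a rounded vowel → -uv → *zotovuuv*.
*pedi*: last vowel = /i/, an unrounded vowel → -di → *pedidi*.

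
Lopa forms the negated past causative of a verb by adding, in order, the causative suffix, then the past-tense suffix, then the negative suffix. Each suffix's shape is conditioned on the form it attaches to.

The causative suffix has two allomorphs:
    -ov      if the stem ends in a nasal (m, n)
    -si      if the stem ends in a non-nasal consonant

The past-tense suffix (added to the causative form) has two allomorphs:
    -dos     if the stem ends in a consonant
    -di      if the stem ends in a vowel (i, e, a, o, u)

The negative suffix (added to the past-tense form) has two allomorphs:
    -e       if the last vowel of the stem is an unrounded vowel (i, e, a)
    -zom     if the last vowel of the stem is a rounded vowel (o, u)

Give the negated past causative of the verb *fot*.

Since the final consonant of *fot* is /t/ (non-nasal), it takes -si, giving *fotsi*.
The causative form *fotsi* — final sound /i/ (a vowel) → -di → *fotsidi*.
The past-tense form *fotsidi* — last vowel /i/ (an unrounded vowel) → -e → *fotsidie*.

fotsidie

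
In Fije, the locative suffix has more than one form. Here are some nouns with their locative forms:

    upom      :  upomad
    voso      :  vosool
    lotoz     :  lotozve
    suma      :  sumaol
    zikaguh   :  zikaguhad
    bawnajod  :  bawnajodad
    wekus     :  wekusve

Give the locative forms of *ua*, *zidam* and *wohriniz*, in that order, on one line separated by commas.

The pattern is sibilance of the final sound: -ve when the stem ends in a sibilant (*lotoz*, *wekus*); -ad when the stem ends in a non-sibilant consonant (*upom*, *zikaguh*, *bawnajod*); -ol when the stem ends in a vowel (*voso*, *suma*).
Since the final sound of *ua* is /a/ (a vowel), it takes -ol, giving *uaol*.
*zidam*: final sound = /m/, a non-sibilant consonant → -ad → *zidamad*.
Since the final sound of *wohriniz* is /z/ (a sibilant), it takes -ve, giving *wohrinizve*.

uaol, zidamad, wohrinizve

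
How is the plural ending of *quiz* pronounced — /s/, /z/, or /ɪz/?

The stem *quiz* ends in a sibilant (/s, z, ʃ, ʒ, tʃ, dʒ/).
The plural suffix surfaces as /ɪz/ after sibilants, /s/ after other voiceless consonants, and /z/ after other voiced sounds.
So the plural -s on *quiz* is pronounced /ɪz/.

/ɪz/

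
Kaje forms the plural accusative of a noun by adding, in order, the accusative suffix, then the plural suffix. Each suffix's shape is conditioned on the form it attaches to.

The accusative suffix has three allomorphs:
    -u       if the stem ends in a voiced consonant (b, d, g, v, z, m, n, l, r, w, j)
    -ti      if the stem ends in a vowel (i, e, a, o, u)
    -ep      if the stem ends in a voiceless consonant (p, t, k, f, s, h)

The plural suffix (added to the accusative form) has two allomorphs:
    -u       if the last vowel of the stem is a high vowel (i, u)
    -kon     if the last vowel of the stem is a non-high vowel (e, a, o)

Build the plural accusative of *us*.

*us* — final sound /s/ (a voiceless consonant) → -ep → *usep*.
The accusative form *usep* — last vowel /e/ (a non-high vowel) → -kon → *usepkon*.

usepkon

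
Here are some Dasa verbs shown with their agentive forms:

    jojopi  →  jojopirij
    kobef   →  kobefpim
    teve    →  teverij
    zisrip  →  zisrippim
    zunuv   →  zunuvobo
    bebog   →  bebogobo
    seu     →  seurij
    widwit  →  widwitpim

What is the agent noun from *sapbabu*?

Looking at the final sound of each stem: -pim when the stem ends in a voiceless consonant (*kobef*, *zisrip*, *widwit*); -obo when the stem ends in a voiced consonant (*zunuv*, *bebog*); -rij when the stem ends in a vowel (*jojopi*, *teve*, *seu*).
The final sound of *sapbabu* is /u/, which is a vowel, so the suffix is -rij, giving *sapbaburij*.

sapbaburij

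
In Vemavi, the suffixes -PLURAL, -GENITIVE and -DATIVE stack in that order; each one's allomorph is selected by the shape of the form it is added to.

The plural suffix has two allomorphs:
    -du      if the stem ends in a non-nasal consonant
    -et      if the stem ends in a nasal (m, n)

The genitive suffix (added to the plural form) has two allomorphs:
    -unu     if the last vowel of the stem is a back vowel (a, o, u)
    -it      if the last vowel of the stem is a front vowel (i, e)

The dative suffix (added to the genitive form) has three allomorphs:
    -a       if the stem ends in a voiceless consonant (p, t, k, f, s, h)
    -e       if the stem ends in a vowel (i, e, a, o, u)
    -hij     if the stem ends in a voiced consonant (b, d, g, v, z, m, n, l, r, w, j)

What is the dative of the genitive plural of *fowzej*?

fowzejduunue

The final consonant of *fowzej* is /j/, which is non-nasal, so the plural suffix is -du, giving *fowzejdu*.
The plural form *fowzejdu*: last vowel = /u/, a back vowel → -unu → *fowzejduunu*.
The genitive form *fowzejduunu*: final sound = /u/, a vowel → -e → *fowzejduunue*.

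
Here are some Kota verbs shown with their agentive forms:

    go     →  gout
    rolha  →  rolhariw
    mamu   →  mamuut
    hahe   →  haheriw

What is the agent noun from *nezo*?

The suffix is conditioned by the last vowel: -ut when the last vowel of the stem is a rounded vowel (*go*, *mamu*); -riw when the last vowel of the stem is an unrounded vowel (*rolha*, *hahe*).
The last vowel of *nezo* is /o/, which is a rounded vowel, so the suffix is -ut, giving *nezout*.

nezout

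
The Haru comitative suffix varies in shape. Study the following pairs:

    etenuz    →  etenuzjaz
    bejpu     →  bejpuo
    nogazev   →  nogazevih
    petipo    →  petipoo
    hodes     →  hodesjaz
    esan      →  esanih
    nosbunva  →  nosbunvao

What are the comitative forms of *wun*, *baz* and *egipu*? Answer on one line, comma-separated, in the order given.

The alternation tracks the final sound of the stem — -jaz when the stem ends in a sibilant (*etenuz*, *hodes*); -ih when the stem ends in a non-sibilant consonant (*nogazev*, *esan*); -o when the stem ends in a vowel (*bejpu*, *petipo*, *nosbunva*).
The final sound of *wun* is /n/, which is a non-sibilant consonant, so the suffix is -ih, giving *wunih*.
Since the final sound of *baz* is /z/ (a sibilant), it takes -jaz, giving *bazjaz*.
*egipu* — final sound /u/ (a vowel) → -o → *egipuo*.

wunih, bazjaz, egipuo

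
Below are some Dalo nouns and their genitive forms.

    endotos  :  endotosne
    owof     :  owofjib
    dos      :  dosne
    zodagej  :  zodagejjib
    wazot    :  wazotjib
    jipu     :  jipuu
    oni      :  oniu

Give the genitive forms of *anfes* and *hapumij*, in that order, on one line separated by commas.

The alternation tracks the final sound of the stem — -ne when the stem ends in a sibilant (*endotos*, *dos*); -jib when the stem ends in a non-sibilant consonant (*owof*, *zodagej*, *wazot*); -u when the stem ends in a vowel (*jipu*, *oni*).
The final sound of *anfes* is /s/, which is a sibilant, so the suffix is -ne, giving *anfesne*.
*hapumij*: final sound = /j/, a non-sibilant consonant → -jib → *hapumijjib*.

anfesne, hapumijjib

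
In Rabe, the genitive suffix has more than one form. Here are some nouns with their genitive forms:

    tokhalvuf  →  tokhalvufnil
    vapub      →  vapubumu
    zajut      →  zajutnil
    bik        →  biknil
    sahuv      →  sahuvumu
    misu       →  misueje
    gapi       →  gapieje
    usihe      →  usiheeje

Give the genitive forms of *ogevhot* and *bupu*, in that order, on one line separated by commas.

The alternation tracks the final sound of the stem — -nil when the stem ends in a voiceless consonant (*tokhalvuf*, *zajut*, *bik*); -umu when the stem ends in a voiced consonant (*vapub*, *sahuv*); -eje when the stem ends in a vowel (*misu*, *gapi*, *usihe*).
Since the final sound of *ogevhot* is /t/ (a voiceless consonant), it takes -nil, giving *ogevhotnil*.
Since the final sound of *bupu* is /u/ (a vowel), it takes -eje, giving *bupueje*.

ogevhotnil, bupueje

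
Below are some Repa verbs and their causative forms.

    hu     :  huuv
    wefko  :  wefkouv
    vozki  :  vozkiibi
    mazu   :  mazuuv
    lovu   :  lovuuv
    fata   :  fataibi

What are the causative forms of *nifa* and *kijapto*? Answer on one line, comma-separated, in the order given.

nifaibi, kijaptouv

Looking at the last vowel of each stem: -uv when the last vowel of the stem is a rounded vowel (*hu*, *wefko*, *mazu*, *lovu*); -ibi when the last vowel of the stem is an unrounded vowel (*vozki*, *fata*).
*nifa* — last vowel /a/ (an unrounded vowel) → -ibi → *nifaibi*.
The last vowel of *kijapto* is /o/, which is a rounded vowel, so the suffix is -uv, giving *kijaptouv*.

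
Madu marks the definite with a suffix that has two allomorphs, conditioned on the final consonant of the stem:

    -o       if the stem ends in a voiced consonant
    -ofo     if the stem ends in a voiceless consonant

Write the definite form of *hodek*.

hodekofo

Since the final consonant of *hodek* is /k/ (voiceless), it takes -ofo, giving *hodekofo*.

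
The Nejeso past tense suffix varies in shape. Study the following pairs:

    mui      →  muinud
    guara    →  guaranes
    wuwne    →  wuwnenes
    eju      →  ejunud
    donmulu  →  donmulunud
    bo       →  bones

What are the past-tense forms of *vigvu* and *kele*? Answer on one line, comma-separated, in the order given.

vigvunud, kelenes

The alternation tracks the last vowel of the stem — -nud when the last vowel of the stem is a high vowel (*mui*, *eju*, *donmulu*); -nes when the last vowel of the stem is a non-high vowel (*guara*, *wuwne*, *bo*).
The last vowel of *vigvu* is /u/, which is a high vowel, so the suffix is -nud, giving *vigvunud*.
*kele* — last vowel /e/ (a non-high vowel) → -nes → *kelenes*.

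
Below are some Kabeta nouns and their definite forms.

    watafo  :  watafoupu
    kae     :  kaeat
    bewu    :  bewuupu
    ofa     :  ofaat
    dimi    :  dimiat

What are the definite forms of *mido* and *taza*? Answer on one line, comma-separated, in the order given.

The suffix is conditioned by the last vowel: -upu when the last vowel of the stem is a rounded vowel (*watafo*, *bewu*); -at when the last vowel of the stem is an unrounded vowel (*kae*, *ofa*, *dimi*).
*mido* — last vowel /o/ (a rounded vowel) → -upu → *midoupu*.
Since the last vowel of *taza* is /a/ (an unrounded vowel), it takes -at, giving *tazaat*.

midoupu, tazaat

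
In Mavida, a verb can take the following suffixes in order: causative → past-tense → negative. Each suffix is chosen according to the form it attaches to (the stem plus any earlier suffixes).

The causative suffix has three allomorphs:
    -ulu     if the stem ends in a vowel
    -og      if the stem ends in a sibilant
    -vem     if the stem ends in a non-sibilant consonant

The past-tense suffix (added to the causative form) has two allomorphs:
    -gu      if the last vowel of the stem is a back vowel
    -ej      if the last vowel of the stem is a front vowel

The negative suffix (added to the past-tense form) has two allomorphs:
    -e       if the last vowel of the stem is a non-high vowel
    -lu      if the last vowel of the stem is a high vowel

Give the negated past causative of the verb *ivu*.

Since the final sound of *ivu* is /u/ (a vowel), it takes -ulu, giving *ivuulu*.
Since the last vowel of the causative form *ivuulu* is /u/ (a back vowel), it takes -gu, giving *ivuulugu*.
Since the last vowel of the past-tense form *ivuulugu* is /u/ (a high vowel), it takes -lu, giving *ivuulugulu*.

ivuulugulu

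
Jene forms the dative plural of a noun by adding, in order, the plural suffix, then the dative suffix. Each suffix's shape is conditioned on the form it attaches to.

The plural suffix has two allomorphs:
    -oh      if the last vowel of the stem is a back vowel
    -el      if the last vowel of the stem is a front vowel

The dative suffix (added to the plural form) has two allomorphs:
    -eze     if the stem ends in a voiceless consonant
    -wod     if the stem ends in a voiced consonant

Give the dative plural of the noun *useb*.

The last vowel of *useb* is /e/, which is a front vowel, so the plural suffix is -el, giving *usebel*.
The plural form *usebel* — final consonant /l/ (voiced) → -wod → *usebelwod*.

usebelwod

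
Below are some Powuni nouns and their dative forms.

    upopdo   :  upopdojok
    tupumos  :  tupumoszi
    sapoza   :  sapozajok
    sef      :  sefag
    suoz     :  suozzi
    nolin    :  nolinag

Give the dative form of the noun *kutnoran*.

The alternation tracks the final sound of the stem — -zi when the stem ends in a sibilant (*tupumos*, *suoz*); -ag when the stem ends in a non-sibilant consonant (*sef*, *nolin*); -jok when the stem ends in a vowel (*upopdo*, *sapoza*).
Since the final sound of *kutnoran* is /n/ (a non-sibilant consonant), it takes -ag, giving *kutnoranag*.

kutnoranag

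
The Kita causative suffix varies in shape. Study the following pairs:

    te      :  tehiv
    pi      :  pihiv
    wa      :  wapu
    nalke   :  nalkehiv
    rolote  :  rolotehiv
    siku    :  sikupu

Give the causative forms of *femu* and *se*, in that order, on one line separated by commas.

The pattern is front/back vowel harmony: -hiv when the last vowel of the stem is a front vowel (*te*, *pi*, *nalke*, *rolote*); -pu when the last vowel of the stem is a back vowel (*wa*, *siku*).
*femu* — last vowel /u/ (a back vowel) → -pu → *femupu*.
*se*: last vowel = /e/, a front vowel → -hiv → *sehiv*.

femupu, sehiv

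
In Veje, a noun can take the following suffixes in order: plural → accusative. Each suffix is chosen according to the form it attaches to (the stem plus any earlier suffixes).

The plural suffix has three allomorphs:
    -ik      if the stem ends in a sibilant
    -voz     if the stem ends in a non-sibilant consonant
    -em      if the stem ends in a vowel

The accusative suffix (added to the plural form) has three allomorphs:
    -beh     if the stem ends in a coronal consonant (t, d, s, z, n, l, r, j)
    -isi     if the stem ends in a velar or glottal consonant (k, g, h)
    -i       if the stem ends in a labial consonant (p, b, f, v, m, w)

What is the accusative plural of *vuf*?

vufvozbeh

*vuf* — final sound /f/ (a non-sibilant consonant) → -voz → *vufvoz*.
The plural form *vufvoz* — final consonant /z/ (coronal) → -beh → *vufvozbeh*.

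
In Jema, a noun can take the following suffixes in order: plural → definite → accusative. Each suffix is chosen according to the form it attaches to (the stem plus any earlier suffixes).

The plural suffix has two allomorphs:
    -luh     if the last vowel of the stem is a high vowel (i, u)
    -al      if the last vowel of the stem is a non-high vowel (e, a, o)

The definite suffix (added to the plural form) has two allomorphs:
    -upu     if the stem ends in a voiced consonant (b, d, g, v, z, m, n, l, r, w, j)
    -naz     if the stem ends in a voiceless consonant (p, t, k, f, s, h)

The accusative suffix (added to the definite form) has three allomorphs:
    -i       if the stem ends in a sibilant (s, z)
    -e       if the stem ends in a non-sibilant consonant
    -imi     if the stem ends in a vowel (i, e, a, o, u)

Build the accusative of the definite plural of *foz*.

The last vowel of *foz* is /o/, which is a non-high vowel, so the plural suffix is -al, giving *fozal*.
The plural form *fozal*: final consonant = /l/, voiced → -upu → *fozalupu*.
The definite form *fozalupu* — final sound /u/ (a vowel) → -imi → *fozalupuimi*.

fozalupuimi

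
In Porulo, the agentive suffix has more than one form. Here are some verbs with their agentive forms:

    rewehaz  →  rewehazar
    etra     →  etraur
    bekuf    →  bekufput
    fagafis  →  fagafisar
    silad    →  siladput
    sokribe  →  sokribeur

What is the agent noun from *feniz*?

The suffix is conditioned by the final sound: -ar when the stem ends in a sibilant (*rewehaz*, *fagafis*); -put when the stem ends in a non-sibilant consonant (*bekuf*, *silad*); -ur when the stem ends in a vowel (*etra*, *sokribe*).
*feniz*: final sound = /z/, a sibilant → -ar → *fenizar*.

fenizar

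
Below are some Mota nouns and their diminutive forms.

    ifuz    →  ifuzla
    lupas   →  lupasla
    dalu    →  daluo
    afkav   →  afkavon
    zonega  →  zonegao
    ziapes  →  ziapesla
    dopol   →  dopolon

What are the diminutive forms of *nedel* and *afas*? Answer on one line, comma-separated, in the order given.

Looking at the final sound of each stem: -la when the stem ends in a sibilant (*ifuz*, *lupas*, *ziapes*); -on when the stem ends in a non-sibilant consonant (*afkav*, *dopol*); -o when the stem ends in a vowel (*dalu*, *zonega*).
*nedel*: final sound = /l/, a non-sibilant consonant → -on → *nedelon*.
The final sound of *afas* is /s/, which is a sibilant, so the suffix is -la, giving *afasla*.

nedelon, afasla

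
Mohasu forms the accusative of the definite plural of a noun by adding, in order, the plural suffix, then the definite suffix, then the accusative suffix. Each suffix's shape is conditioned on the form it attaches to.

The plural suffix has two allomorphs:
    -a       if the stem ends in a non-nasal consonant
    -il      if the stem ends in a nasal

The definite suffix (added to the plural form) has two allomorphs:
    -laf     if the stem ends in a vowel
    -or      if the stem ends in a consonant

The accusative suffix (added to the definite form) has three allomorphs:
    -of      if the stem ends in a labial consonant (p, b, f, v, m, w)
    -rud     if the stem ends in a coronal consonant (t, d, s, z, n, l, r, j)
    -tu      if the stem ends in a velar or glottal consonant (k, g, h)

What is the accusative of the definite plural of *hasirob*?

Since the final consonant of *hasirob* is /b/ (non-nasal), it takes -a, giving *hasiroba*.
The plural form *hasiroba* — final sound /a/ (a vowel) → -laf → *hasirobalaf*.
The definite form *hasirobalaf* — final consonant /f/ (labial) → -of → *hasirobalafof*.

hasirobalafof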